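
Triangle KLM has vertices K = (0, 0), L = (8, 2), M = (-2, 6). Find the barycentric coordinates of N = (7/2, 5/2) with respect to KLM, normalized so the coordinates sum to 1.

(1/4, 1/2, 1/4)

Signed area of the reference triangle: [KLM] = ½·(0·(2−6) + 8·(6−0) + (-2)·(0−2)) = ½·(0 + 48 + 4) = 26.
[NLM] = ½·((7/2)·(2−6) + 8·(6−(5/2)) + (-2)·(5/2−2)) = ½·(-14 + 28 − 1) = 13/2, so the K-coordinate is (13/2)/26 = 1/4.
[KNM] = ½·(0·(5/2−6) + (7/2)·(6−0) + (-2)·(0−(5/2))) = ½·(0 + 21 + 5) = 13, so the L-coordinate is 1/2.
[KLN] = ½·(0·(2−(5/2)) + 8·(5/2−0) + (7/2)·(0−2)) = ½·(0 + 20 − 7) = 13/2, so the M-coordinate is 1/4.
Check: 1/4 + 1/2 + 1/4 = 1.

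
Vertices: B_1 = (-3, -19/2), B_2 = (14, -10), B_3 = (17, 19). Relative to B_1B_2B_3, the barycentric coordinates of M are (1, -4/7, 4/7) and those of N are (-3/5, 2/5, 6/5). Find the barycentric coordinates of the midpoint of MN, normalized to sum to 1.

(1/5, -3/35, 31/35)

Since both coordinate triples sum to 1, the midpoint's barycentrics are the componentwise average.
(1+-3/5)/2 = 1/5; similarly -3/35 and 31/35.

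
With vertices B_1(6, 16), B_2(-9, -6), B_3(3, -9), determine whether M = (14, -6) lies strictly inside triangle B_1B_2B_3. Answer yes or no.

no

Barycentric coordinates of M: (23/103, -266/309, 506/309).
The three coordinates are positive, negative, positive; a point is interior exactly when all three are positive.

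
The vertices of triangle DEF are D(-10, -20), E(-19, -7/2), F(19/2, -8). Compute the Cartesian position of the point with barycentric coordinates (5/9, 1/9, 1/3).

G = (5/9)·D + (1/9)·E + (1/3)·F.
x-coordinate: (5/9)·(-10) + (1/9)·(-19) + (1/3)·(19/2) = -9/2.
y-coordinate: (5/9)·(-20) + (1/9)·(-7/2) + (1/3)·(-8) = -85/6.

(-9/2, -85/6)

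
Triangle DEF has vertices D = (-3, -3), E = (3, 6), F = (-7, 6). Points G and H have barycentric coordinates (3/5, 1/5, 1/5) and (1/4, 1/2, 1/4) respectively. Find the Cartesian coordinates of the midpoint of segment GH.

Barycentric coordinates of the midpoint are the average: (17/40, 7/20, 9/40).
Converting: (17/40)·D + (7/20)·E + (9/40)·F = (-9/5, 87/40).

(-9/5, 87/40)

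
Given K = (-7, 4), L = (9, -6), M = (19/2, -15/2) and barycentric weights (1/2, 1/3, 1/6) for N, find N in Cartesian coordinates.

N = (1/2)·K + (1/3)·L + (1/6)·M.
x-coordinate: (1/2)·(-7) + (1/3)·9 + (1/6)·(19/2) = 13/12.
y-coordinate: (1/2)·4 + (1/3)·(-6) + (1/6)·(-15/2) = -5/4.

(13/12, -5/4)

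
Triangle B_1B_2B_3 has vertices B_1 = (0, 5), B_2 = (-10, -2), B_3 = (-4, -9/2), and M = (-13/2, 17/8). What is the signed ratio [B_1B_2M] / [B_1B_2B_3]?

-1/4

[B_1B_2B_3] = ½·(0·(-2−(-9/2)) + (-10)·(-9/2−5) + (-4)·(5−(-2))) = ½·(0 + 95 − 28) = 67/2.
[B_1B_2M] = ½·(0·(-2−(17/8)) + (-10)·(17/8−5) + (-13/2)·(5−(-2))) = ½·(0 + 115/4 − 91/2) = -67/8, so the ratio is (-67/8)/(67/2) = -1/4.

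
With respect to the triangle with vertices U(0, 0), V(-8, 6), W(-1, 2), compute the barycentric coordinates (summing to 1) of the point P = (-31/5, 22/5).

(2/5, 4/5, -1/5)

Signed area of the reference triangle: [UVW] = ½·(0·(6−2) + (-8)·(2−0) + (-1)·(0−6)) = ½·(0 − 16 + 6) = -5.
[PVW] = ½·((-31/5)·(6−2) + (-8)·(2−(22/5)) + (-1)·(22/5−6)) = ½·(-124/5 + 96/5 + 8/5) = -2, so the U-coordinate is (-2)/(-5) = 2/5.
[UPW] = ½·(0·(22/5−2) + (-31/5)·(2−0) + (-1)·(0−(22/5))) = ½·(0 − 62/5 + 22/5) = -4, so the V-coordinate is 4/5.
[UVP] = ½·(0·(6−(22/5)) + (-8)·(22/5−0) + (-31/5)·(0−6)) = ½·(0 − 176/5 + 186/5) = 1, so the W-coordinate is -1/5.
Check: 2/5 + 4/5 − 1/5 = 1.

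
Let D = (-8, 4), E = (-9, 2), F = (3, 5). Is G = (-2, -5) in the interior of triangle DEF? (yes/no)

Barycentric coordinates of G: (-5, 5, 1).
The three coordinates are negative, positive, positive; a point is interior exactly when all three are positive.

no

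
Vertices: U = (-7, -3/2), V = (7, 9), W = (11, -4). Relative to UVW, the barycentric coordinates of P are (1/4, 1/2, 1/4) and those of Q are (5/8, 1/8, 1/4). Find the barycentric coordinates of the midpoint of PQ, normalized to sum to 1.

Since both coordinate triples sum to 1, the midpoint's barycentrics are the componentwise average.
(1/4+5/8)/2 = 7/16; similarly 5/16 and 1/4.

(7/16, 5/16, 1/4)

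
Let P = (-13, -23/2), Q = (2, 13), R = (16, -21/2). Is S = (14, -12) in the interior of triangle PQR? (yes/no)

Barycentric coordinates of S: (136/1391, -83/1391, 1338/1391).
The three coordinates are positive, negative, positive; a point is interior exactly when all three are positive.

no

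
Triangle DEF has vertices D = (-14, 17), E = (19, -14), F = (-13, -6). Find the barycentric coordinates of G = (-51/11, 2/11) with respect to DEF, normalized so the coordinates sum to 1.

(4/11, 3/11, 4/11)

Signed area of the reference triangle: [DEF] = ½·((-14)·(-14−(-6)) + 19·(-6−17) + (-13)·(17−(-14))) = ½·(112 − 437 − 403) = -364.
[GEF] = ½·((-51/11)·(-14−(-6)) + 19·(-6−(2/11)) + (-13)·(2/11−(-14))) = ½·(408/11 − 1292/11 − 2028/11) = -1456/11, so the D-coordinate is (-1456/11)/(-364) = 4/11.
[DGF] = ½·((-14)·(2/11−(-6)) + (-51/11)·(-6−17) + (-13)·(17−(2/11))) = ½·(-952/11 + 1173/11 − 2405/11) = -1092/11, so the E-coordinate is 3/11.
[DEG] = ½·((-14)·(-14−(2/11)) + 19·(2/11−17) + (-51/11)·(17−(-14))) = ½·(2184/11 − 3515/11 − 1581/11) = -1456/11, so the F-coordinate is 4/11.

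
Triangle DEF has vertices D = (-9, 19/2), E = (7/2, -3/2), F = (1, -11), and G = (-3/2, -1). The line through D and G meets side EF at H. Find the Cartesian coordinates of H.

Barycentric coordinates of G with respect to DEF: (1/3, 1/3, 1/3).
On side EF the D-coordinate is zero; dropping G's D-weight 1/3 and renormalizing the remaining 1/3 : 1/3 gives weights 1/2, 1/2 on E, F.
H = (1/2)·(7/2, -3/2) + (1/2)·(1, -11) = (9/4, -25/4).

(9/4, -25/4)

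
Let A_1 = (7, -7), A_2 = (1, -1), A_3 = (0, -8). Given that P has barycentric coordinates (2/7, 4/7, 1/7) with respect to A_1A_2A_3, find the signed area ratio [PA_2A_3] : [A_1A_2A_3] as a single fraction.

The signed ratio [PA_2A_3]/[A_1A_2A_3] equals the barycentric coordinate of P at vertex A_1, which is 2/7.

2/7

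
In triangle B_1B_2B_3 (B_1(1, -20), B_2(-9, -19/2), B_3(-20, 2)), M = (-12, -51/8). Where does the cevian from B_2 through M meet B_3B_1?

(-13, -16/3)

Barycentric coordinates of M with respect to B_1B_2B_3: (1/4, 1/4, 1/2).
On side B_3B_1 the B_2-coordinate is zero; dropping M's B_2-weight 1/4 and renormalizing the remaining 1/2 : 1/4 gives weights 2/3, 1/3 on B_3, B_1.
N = (2/3)·(-20, 2) + (1/3)·(1, -20) = (-13, -16/3).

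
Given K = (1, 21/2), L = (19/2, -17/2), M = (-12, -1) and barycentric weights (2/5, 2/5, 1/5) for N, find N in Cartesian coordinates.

(9/5, 3/5)

N = (2/5)·K + (2/5)·L + (1/5)·M.
x-coordinate: (2/5)·1 + (2/5)·(19/2) + (1/5)·(-12) = 9/5.
y-coordinate: (2/5)·(21/2) + (2/5)·(-17/2) + (1/5)·(-1) = 3/5.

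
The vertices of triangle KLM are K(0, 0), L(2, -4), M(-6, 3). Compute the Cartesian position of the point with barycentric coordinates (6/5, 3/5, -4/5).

(6, -24/5)

N = (6/5)·K + (3/5)·L + (-4/5)·M.
x-coordinate: (6/5)·0 + (3/5)·2 + (-4/5)·(-6) = 6.
y-coordinate: (6/5)·0 + (3/5)·(-4) + (-4/5)·3 = -24/5.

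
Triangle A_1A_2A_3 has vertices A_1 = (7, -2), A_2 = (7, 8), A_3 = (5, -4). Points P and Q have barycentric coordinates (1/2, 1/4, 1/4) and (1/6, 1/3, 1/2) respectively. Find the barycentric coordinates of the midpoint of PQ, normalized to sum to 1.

Since both coordinate triples sum to 1, the midpoint's barycentrics are the componentwise average.
(1/2+1/6)/2 = 1/3; similarly 7/24 and 3/8.

(1/3, 7/24, 3/8)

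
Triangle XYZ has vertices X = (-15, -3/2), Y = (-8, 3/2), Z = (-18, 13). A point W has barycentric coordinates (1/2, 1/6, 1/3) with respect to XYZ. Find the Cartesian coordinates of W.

W = (1/2)·X + (1/6)·Y + (1/3)·Z.
x-coordinate: (1/2)·(-15) + (1/6)·(-8) + (1/3)·(-18) = -89/6.
y-coordinate: (1/2)·(-3/2) + (1/6)·(3/2) + (1/3)·13 = 23/6.

(-89/6, 23/6)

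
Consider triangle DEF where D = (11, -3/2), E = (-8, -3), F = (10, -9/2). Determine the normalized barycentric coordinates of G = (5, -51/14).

Signed area of the reference triangle: [DEF] = ½·(11·(-3−(-9/2)) + (-8)·(-9/2−(-3/2)) + 10·(-3/2−(-3))) = ½·(33/2 + 24 + 15) = 111/4.
[GEF] = ½·(5·(-3−(-9/2)) + (-8)·(-9/2−(-51/14)) + 10·(-51/14−(-3))) = ½·(15/2 + 48/7 − 45/7) = 111/28, so the D-coordinate is (111/28)/(111/4) = 1/7.
[DGF] = ½·(11·(-51/14−(-9/2)) + 5·(-9/2−(-3/2)) + 10·(-3/2−(-51/14))) = ½·(66/7 − 15 + 150/7) = 111/14, so the E-coordinate is 2/7.
[DEG] = ½·(11·(-3−(-51/14)) + (-8)·(-51/14−(-3/2)) + 5·(-3/2−(-3))) = ½·(99/14 + 120/7 + 15/2) = 111/7, so the F-coordinate is 4/7.
Check: 1/7 + 2/7 + 4/7 = 1.

(1/7, 2/7, 4/7)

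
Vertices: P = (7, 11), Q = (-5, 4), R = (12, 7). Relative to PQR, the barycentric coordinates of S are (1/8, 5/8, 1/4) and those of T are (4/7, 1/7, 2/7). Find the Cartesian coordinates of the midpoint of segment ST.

Barycentric coordinates of the midpoint are the average: (39/112, 43/112, 15/56).
Converting: (39/112)·P + (43/112)·Q + (15/56)·R = (209/56, 811/112).

(209/56, 811/112)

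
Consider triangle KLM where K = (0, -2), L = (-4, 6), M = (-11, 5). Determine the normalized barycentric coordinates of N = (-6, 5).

(1/12, 7/12, 1/3)

Signed area of the reference triangle: [KLM] = ½·(0·(6−5) + (-4)·(5−(-2)) + (-11)·(-2−6)) = ½·(0 − 28 + 88) = 30.
[NLM] = ½·((-6)·(6−5) + (-4)·(5−5) + (-11)·(5−6)) = ½·(-6 + 0 + 11) = 5/2, so the K-coordinate is (5/2)/30 = 1/12.
[KNM] = ½·(0·(5−5) + (-6)·(5−(-2)) + (-11)·(-2−5)) = ½·(0 − 42 + 77) = 35/2, so the L-coordinate is 7/12.
[KLN] = ½·(0·(6−5) + (-4)·(5−(-2)) + (-6)·(-2−6)) = ½·(0 − 28 + 48) = 10, so the M-coordinate is 1/3.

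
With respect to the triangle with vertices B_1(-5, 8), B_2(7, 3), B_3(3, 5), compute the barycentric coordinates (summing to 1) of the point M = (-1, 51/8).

Signed area of the reference triangle: [B_1B_2B_3] = ½·((-5)·(3−5) + 7·(5−8) + 3·(8−3)) = ½·(10 − 21 + 15) = 2.
[MB_2B_3] = ½·((-1)·(3−5) + 7·(5−(51/8)) + 3·(51/8−3)) = ½·(2 − 77/8 + 81/8) = 5/4, so the B_1-coordinate is (5/4)/2 = 5/8.
[B_1MB_3] = ½·((-5)·(51/8−5) + (-1)·(5−8) + 3·(8−(51/8))) = ½·(-55/8 + 3 + 39/8) = 1/2, so the B_2-coordinate is 1/4.
[B_1B_2M] = ½·((-5)·(3−(51/8)) + 7·(51/8−8) + (-1)·(8−3)) = ½·(135/8 − 91/8 − 5) = 1/4, so the B_3-coordinate is 1/8.

(5/8, 1/4, 1/8)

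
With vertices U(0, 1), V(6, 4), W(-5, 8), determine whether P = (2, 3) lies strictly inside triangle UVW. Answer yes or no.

Barycentric coordinates of P: (9/19, 8/19, 2/19).
The three coordinates are positive, positive, positive; a point is interior exactly when all three are positive.

yes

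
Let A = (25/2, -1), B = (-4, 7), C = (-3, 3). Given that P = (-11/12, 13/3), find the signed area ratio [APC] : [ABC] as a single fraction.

1/2

[ABC] = ½·((25/2)·(7−3) + (-4)·(3−(-1)) + (-3)·(-1−7)) = ½·(50 − 16 + 24) = 29.
[APC] = ½·((25/2)·(13/3−3) + (-11/12)·(3−(-1)) + (-3)·(-1−(13/3))) = ½·(50/3 − 11/3 + 16) = 29/2, so the ratio is (29/2)/29 = 1/2.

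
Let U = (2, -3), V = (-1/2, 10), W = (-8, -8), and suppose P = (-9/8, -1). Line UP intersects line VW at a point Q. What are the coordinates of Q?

(-17/4, 1)

Barycentric coordinates of P with respect to UVW: (1/2, 1/4, 1/4).
On side VW the U-coordinate is zero; dropping P's U-weight 1/2 and renormalizing the remaining 1/4 : 1/4 gives weights 1/2, 1/2 on V, W.
Q = (1/2)·(-1/2, 10) + (1/2)·(-8, -8) = (-17/4, 1).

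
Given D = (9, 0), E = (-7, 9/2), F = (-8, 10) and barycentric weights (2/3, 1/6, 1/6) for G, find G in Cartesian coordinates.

(7/2, 29/12)

G = (2/3)·D + (1/6)·E + (1/6)·F.
x-coordinate: (2/3)·9 + (1/6)·(-7) + (1/6)·(-8) = 7/2.
y-coordinate: (2/3)·0 + (1/6)·(9/2) + (1/6)·10 = 29/12.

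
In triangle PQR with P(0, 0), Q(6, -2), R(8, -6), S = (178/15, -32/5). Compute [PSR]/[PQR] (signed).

[PQR] = ½·(0·(-2−(-6)) + 6·(-6−0) + 8·(0−(-2))) = ½·(0 − 36 + 16) = -10.
[PSR] = ½·(0·(-32/5−(-6)) + (178/15)·(-6−0) + 8·(0−(-32/5))) = ½·(0 − 356/5 + 256/5) = -10, so the ratio is (-10)/(-10) = 1.

1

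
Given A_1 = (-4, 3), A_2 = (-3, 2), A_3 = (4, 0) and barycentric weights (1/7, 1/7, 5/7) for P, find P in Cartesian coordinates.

P = (1/7)·A_1 + (1/7)·A_2 + (5/7)·A_3.
x-coordinate: (1/7)·(-4) + (1/7)·(-3) + (5/7)·4 = 13/7.
y-coordinate: (1/7)·3 + (1/7)·2 + (5/7)·0 = 5/7.

(13/7, 5/7)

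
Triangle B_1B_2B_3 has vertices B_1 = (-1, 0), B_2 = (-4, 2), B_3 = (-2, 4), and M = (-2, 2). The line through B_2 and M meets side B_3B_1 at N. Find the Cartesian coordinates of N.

Barycentric coordinates of M with respect to B_1B_2B_3: (2/5, 1/5, 2/5).
On side B_3B_1 the B_2-coordinate is zero; dropping M's B_2-weight 1/5 and renormalizing the remaining 2/5 : 2/5 gives weights 1/2, 1/2 on B_3, B_1.
N = (1/2)·(-2, 4) + (1/2)·(-1, 0) = (-3/2, 2).

(-3/2, 2)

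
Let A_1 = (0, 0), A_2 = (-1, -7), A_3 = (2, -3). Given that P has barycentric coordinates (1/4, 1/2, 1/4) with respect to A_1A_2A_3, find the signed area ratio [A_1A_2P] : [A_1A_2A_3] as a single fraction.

1/4

The signed ratio [A_1A_2P]/[A_1A_2A_3] equals the barycentric coordinate of P at vertex A_3, which is 1/4.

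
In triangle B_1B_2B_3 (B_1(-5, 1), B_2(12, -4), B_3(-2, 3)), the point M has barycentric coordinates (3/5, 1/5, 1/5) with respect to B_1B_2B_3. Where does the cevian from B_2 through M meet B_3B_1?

Line B_2M meets B_3B_1 where the B_2-coordinate vanishes; zeroing M's B_2-weight and renormalizing leaves B_3, B_1-weights 1/5 : 3/5 → (1/4, 3/4).
So N = (1/4)·B_3 + (3/4)·B_1 = (-17/4, 3/2).

(-17/4, 3/2)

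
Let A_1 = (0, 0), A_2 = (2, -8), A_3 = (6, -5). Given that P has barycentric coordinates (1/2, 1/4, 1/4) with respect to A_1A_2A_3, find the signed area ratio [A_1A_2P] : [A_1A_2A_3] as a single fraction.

The signed ratio [A_1A_2P]/[A_1A_2A_3] equals the barycentric coordinate of P at vertex A_3, which is 1/4.

1/4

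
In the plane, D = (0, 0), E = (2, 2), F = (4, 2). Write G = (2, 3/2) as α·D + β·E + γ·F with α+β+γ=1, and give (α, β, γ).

(1/4, 1/2, 1/4)

Signed area of the reference triangle: [DEF] = ½·(0·(2−2) + 2·(2−0) + 4·(0−2)) = ½·(0 + 4 − 8) = -2.
[GEF] = ½·(2·(2−2) + 2·(2−(3/2)) + 4·(3/2−2)) = ½·(0 + 1 − 2) = -1/2, so the D-coordinate is (-1/2)/(-2) = 1/4.
[DGF] = ½·(0·(3/2−2) + 2·(2−0) + 4·(0−(3/2))) = ½·(0 + 4 − 6) = -1, so the E-coordinate is 1/2.
[DEG] = ½·(0·(2−(3/2)) + 2·(3/2−0) + 2·(0−2)) = ½·(0 + 3 − 4) = -1/2, so the F-coordinate is 1/4.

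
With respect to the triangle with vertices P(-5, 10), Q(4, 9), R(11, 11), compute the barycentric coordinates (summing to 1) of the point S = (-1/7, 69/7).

Signed area of the reference triangle: [PQR] = ½·((-5)·(9−11) + 4·(11−10) + 11·(10−9)) = ½·(10 + 4 + 11) = 25/2.
[SQR] = ½·((-1/7)·(9−11) + 4·(11−(69/7)) + 11·(69/7−9)) = ½·(2/7 + 32/7 + 66/7) = 50/7, so the P-coordinate is (50/7)/(25/2) = 4/7.
[PSR] = ½·((-5)·(69/7−11) + (-1/7)·(11−10) + 11·(10−(69/7))) = ½·(40/7 − 1/7 + 11/7) = 25/7, so the Q-coordinate is 2/7.
[PQS] = ½·((-5)·(9−(69/7)) + 4·(69/7−10) + (-1/7)·(10−9)) = ½·(30/7 − 4/7 − 1/7) = 25/14, so the R-coordinate is 1/7.
Check: 4/7 + 2/7 + 1/7 = 1.

(4/7, 2/7, 1/7)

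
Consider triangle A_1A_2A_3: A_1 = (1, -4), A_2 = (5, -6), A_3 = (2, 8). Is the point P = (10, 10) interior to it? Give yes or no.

Barycentric coordinates of P: (-59/25, 47/25, 37/25).
The three coordinates are negative, positive, positive; a point is interior exactly when all three are positive.

no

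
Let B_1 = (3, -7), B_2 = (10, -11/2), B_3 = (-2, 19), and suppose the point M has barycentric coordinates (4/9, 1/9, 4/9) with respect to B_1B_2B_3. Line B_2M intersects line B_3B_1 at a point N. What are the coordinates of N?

(1/2, 6)

Line B_2M meets B_3B_1 where the B_2-coordinate vanishes; zeroing M's B_2-weight and renormalizing leaves B_3, B_1-weights 4/9 : 4/9 → (1/2, 1/2).
So N = (1/2)·B_3 + (1/2)·B_1 = (1/2, 6).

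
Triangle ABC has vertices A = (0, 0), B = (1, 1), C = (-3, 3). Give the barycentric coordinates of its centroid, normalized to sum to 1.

The centroid is the average of the vertices, so each weight is 1/3.

(1/3, 1/3, 1/3)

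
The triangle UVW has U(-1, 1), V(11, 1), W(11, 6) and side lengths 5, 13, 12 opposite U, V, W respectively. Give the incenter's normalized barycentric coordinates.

(1/6, 13/30, 2/5)

The incenter has barycentric coordinates proportional to the opposite side lengths: (5 : 13 : 12).
Normalizing by 5+13+12 = 30 gives (1/6, 13/30, 2/5).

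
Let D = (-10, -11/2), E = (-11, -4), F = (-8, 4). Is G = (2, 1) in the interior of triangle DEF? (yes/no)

no

Barycentric coordinates of G: (178/25, -202/25, 49/25).
The three coordinates are positive, negative, positive; a point is interior exactly when all three are positive.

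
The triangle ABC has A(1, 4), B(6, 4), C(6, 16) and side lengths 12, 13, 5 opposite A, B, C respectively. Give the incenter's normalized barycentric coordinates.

(2/5, 13/30, 1/6)

The incenter has barycentric coordinates proportional to the opposite side lengths: (12 : 13 : 5).
Normalizing by 12+13+5 = 30 gives (2/5, 13/30, 1/6).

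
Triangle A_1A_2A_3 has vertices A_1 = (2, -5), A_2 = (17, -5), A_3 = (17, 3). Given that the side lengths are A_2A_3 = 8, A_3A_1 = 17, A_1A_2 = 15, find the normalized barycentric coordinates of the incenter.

The incenter has barycentric coordinates proportional to the opposite side lengths: (8 : 17 : 15).
Normalizing by 8+17+15 = 40 gives (1/5, 17/40, 3/8).

(1/5, 17/40, 3/8)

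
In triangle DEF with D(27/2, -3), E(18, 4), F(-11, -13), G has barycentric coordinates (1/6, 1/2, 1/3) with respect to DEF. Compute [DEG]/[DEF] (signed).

1/3

The signed ratio [DEG]/[DEF] equals the barycentric coordinate of G at vertex F, which is 1/3.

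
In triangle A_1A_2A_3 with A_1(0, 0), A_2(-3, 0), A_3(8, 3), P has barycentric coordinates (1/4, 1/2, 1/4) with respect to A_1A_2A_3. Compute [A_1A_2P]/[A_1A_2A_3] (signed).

The signed ratio [A_1A_2P]/[A_1A_2A_3] equals the barycentric coordinate of P at vertex A_3, which is 1/4.

1/4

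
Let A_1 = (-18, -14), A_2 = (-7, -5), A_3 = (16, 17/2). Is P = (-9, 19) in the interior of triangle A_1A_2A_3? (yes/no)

no

Barycentric coordinates of P: (-386/39, 613/39, -188/39).
The three coordinates are negative, positive, negative; a point is interior exactly when all three are positive.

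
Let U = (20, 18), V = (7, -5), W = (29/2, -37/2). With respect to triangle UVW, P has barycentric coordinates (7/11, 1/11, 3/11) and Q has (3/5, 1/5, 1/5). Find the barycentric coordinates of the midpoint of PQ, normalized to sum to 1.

(34/55, 8/55, 13/55)

Since both coordinate triples sum to 1, the midpoint's barycentrics are the componentwise average.
(7/11+3/5)/2 = 34/55; similarly 8/55 and 13/55.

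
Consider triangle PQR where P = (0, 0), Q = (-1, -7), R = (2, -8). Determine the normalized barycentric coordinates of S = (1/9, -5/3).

(7/9, 1/9, 1/9)

Signed area of the reference triangle: [PQR] = ½·(0·(-7−(-8)) + (-1)·(-8−0) + 2·(0−(-7))) = ½·(0 + 8 + 14) = 11.
[SQR] = ½·((1/9)·(-7−(-8)) + (-1)·(-8−(-5/3)) + 2·(-5/3−(-7))) = ½·(1/9 + 19/3 + 32/3) = 77/9, so the P-coordinate is (77/9)/11 = 7/9.
[PSR] = ½·(0·(-5/3−(-8)) + (1/9)·(-8−0) + 2·(0−(-5/3))) = ½·(0 − 8/9 + 10/3) = 11/9, so the Q-coordinate is 1/9.
[PQS] = ½·(0·(-7−(-5/3)) + (-1)·(-5/3−0) + (1/9)·(0−(-7))) = ½·(0 + 5/3 + 7/9) = 11/9, so the R-coordinate is 1/9.
Check: 7/9 + 1/9 + 1/9 = 1.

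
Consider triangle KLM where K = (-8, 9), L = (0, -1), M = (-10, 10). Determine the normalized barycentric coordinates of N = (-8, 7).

Signed area of the reference triangle: [KLM] = ½·((-8)·(-1−10) + 0·(10−9) + (-10)·(9−(-1))) = ½·(88 + 0 − 100) = -6.
[NLM] = ½·((-8)·(-1−10) + 0·(10−7) + (-10)·(7−(-1))) = ½·(88 + 0 − 80) = 4, so the K-coordinate is 4/(-6) = -2/3.
[KNM] = ½·((-8)·(7−10) + (-8)·(10−9) + (-10)·(9−7)) = ½·(24 − 8 − 20) = -2, so the L-coordinate is 1/3.
[KLN] = ½·((-8)·(-1−7) + 0·(7−9) + (-8)·(9−(-1))) = ½·(64 + 0 − 80) = -8, so the M-coordinate is 4/3.
Check: -2/3 + 1/3 + 4/3 = 1.

(-2/3, 1/3, 4/3)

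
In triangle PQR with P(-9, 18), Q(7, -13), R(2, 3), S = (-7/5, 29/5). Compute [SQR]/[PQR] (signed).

[PQR] = ½·((-9)·(-13−3) + 7·(3−18) + 2·(18−(-13))) = ½·(144 − 105 + 62) = 101/2.
[SQR] = ½·((-7/5)·(-13−3) + 7·(3−(29/5)) + 2·(29/5−(-13))) = ½·(112/5 − 98/5 + 188/5) = 101/5, so the ratio is (101/5)/(101/2) = 2/5.

2/5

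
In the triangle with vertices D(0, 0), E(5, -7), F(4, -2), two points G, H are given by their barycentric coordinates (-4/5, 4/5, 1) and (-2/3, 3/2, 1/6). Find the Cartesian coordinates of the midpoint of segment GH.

(97/12, -553/60)

Barycentric coordinates of the midpoint are the average: (-11/15, 23/20, 7/12).
Converting: (-11/15)·D + (23/20)·E + (7/12)·F = (97/12, -553/60).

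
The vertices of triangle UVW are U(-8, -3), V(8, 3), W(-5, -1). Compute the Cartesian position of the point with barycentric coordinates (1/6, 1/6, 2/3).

P = (1/6)·U + (1/6)·V + (2/3)·W.
x-coordinate: (1/6)·(-8) + (1/6)·8 + (2/3)·(-5) = -10/3.
y-coordinate: (1/6)·(-3) + (1/6)·3 + (2/3)·(-1) = -2/3.

(-10/3, -2/3)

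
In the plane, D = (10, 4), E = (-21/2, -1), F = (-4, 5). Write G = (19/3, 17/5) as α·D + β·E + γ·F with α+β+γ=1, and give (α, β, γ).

(4/5, 2/15, 1/15)

Signed area of the reference triangle: [DEF] = ½·(10·(-1−5) + (-21/2)·(5−4) + (-4)·(4−(-1))) = ½·(-60 − 21/2 − 20) = -181/4.
[GEF] = ½·((19/3)·(-1−5) + (-21/2)·(5−(17/5)) + (-4)·(17/5−(-1))) = ½·(-38 − 84/5 − 88/5) = -181/5, so the D-coordinate is (-181/5)/(-181/4) = 4/5.
[DGF] = ½·(10·(17/5−5) + (19/3)·(5−4) + (-4)·(4−(17/5))) = ½·(-16 + 19/3 − 12/5) = -181/30, so the E-coordinate is 2/15.
[DEG] = ½·(10·(-1−(17/5)) + (-21/2)·(17/5−4) + (19/3)·(4−(-1))) = ½·(-44 + 63/10 + 95/3) = -181/60, so the F-coordinate is 1/15.
Check: 4/5 + 2/15 + 1/15 = 1.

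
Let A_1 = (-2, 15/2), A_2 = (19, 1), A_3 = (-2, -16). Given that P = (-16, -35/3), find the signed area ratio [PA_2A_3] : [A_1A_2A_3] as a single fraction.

[A_1A_2A_3] = ½·((-2)·(1−(-16)) + 19·(-16−(15/2)) + (-2)·(15/2−1)) = ½·(-34 − 893/2 − 13) = -987/4.
[PA_2A_3] = ½·((-16)·(1−(-16)) + 19·(-16−(-35/3)) + (-2)·(-35/3−1)) = ½·(-272 − 247/3 + 76/3) = -329/2, so the ratio is (-329/2)/(-987/4) = 2/3.

2/3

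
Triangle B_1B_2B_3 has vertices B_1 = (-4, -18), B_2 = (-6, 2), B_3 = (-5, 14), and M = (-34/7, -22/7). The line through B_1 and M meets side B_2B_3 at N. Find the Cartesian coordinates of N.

Barycentric coordinates of M with respect to B_1B_2B_3: (3/7, 2/7, 2/7).
On side B_2B_3 the B_1-coordinate is zero; dropping M's B_1-weight 3/7 and renormalizing the remaining 2/7 : 2/7 gives weights 1/2, 1/2 on B_2, B_3.
N = (1/2)·(-6, 2) + (1/2)·(-5, 14) = (-11/2, 8).

(-11/2, 8)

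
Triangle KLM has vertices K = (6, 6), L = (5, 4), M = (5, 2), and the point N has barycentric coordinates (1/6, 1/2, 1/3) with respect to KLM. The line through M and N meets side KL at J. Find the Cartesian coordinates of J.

Line MN meets KL where the M-coordinate vanishes; zeroing N's M-weight and renormalizing leaves K, L-weights 1/6 : 1/2 → (1/4, 3/4).
So J = (1/4)·K + (3/4)·L = (21/4, 9/2).

(21/4, 9/2)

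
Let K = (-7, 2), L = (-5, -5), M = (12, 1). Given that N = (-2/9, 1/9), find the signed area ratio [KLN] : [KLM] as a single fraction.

1/3

[KLM] = ½·((-7)·(-5−1) + (-5)·(1−2) + 12·(2−(-5))) = ½·(42 + 5 + 84) = 131/2.
[KLN] = ½·((-7)·(-5−(1/9)) + (-5)·(1/9−2) + (-2/9)·(2−(-5))) = ½·(322/9 + 85/9 − 14/9) = 131/6, so the ratio is (131/6)/(131/2) = 1/3.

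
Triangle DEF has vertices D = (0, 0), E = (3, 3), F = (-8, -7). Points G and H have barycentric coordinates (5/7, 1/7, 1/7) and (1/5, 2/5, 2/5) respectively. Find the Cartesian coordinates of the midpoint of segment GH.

Barycentric coordinates of the midpoint are the average: (16/35, 19/70, 19/70).
Converting: (16/35)·D + (19/70)·E + (19/70)·F = (-19/14, -38/35).

(-19/14, -38/35)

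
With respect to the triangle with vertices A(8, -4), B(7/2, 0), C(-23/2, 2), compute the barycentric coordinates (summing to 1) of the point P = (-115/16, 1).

Signed area of the reference triangle: [ABC] = ½·(8·(0−2) + (7/2)·(2−(-4)) + (-23/2)·(-4−0)) = ½·(-16 + 21 + 46) = 51/2.
[PBC] = ½·((-115/16)·(0−2) + (7/2)·(2−1) + (-23/2)·(1−0)) = ½·(115/8 + 7/2 − 23/2) = 51/16, so the A-coordinate is (51/16)/(51/2) = 1/8.
[APC] = ½·(8·(1−2) + (-115/16)·(2−(-4)) + (-23/2)·(-4−1)) = ½·(-8 − 345/8 + 115/2) = 51/16, so the B-coordinate is 1/8.
[ABP] = ½·(8·(0−1) + (7/2)·(1−(-4)) + (-115/16)·(-4−0)) = ½·(-8 + 35/2 + 115/4) = 153/8, so the C-coordinate is 3/4.

(1/8, 1/8, 3/4)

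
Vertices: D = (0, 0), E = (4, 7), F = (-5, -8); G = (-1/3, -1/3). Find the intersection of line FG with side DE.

Barycentric coordinates of G with respect to DEF: (1/3, 1/3, 1/3).
On side DE the F-coordinate is zero; dropping G's F-weight 1/3 and renormalizing the remaining 1/3 : 1/3 gives weights 1/2, 1/2 on D, E.
H = (1/2)·(0, 0) + (1/2)·(4, 7) = (2, 7/2).

(2, 7/2)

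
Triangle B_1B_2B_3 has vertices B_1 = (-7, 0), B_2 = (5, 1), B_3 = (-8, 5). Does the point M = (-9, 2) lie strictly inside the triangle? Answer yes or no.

Barycentric coordinates of M: (43/61, -8/61, 26/61).
The three coordinates are positive, negative, positive; a point is interior exactly when all three are positive.

no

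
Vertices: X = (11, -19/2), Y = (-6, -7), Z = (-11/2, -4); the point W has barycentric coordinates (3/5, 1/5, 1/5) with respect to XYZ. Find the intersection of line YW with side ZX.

Line YW meets ZX where the Y-coordinate vanishes; zeroing W's Y-weight and renormalizing leaves Z, X-weights 1/5 : 3/5 → (1/4, 3/4).
So V = (1/4)·Z + (3/4)·X = (55/8, -65/8).

(55/8, -65/8)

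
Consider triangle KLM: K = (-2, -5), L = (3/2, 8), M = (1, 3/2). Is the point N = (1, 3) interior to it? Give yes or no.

Barycentric coordinates of N: (3/65, 18/65, 44/65).
The three coordinates are positive, positive, positive; a point is interior exactly when all three are positive.

yes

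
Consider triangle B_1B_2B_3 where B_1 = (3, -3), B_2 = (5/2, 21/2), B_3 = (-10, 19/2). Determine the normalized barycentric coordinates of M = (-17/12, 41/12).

Signed area of the reference triangle: [B_1B_2B_3] = ½·(3·(21/2−(19/2)) + (5/2)·(19/2−(-3)) + (-10)·(-3−(21/2))) = ½·(3 + 125/4 + 135) = 677/8.
[MB_2B_3] = ½·((-17/12)·(21/2−(19/2)) + (5/2)·(19/2−(41/12)) + (-10)·(41/12−(21/2))) = ½·(-17/12 + 365/24 + 425/6) = 677/16, so the B_1-coordinate is (677/16)/(677/8) = 1/2.
[B_1MB_3] = ½·(3·(41/12−(19/2)) + (-17/12)·(19/2−(-3)) + (-10)·(-3−(41/12))) = ½·(-73/4 − 425/24 + 385/6) = 677/48, so the B_2-coordinate is 1/6.
[B_1B_2M] = ½·(3·(21/2−(41/12)) + (5/2)·(41/12−(-3)) + (-17/12)·(-3−(21/2))) = ½·(85/4 + 385/24 + 153/8) = 677/24, so the B_3-coordinate is 1/3.
Check: 1/2 + 1/6 + 1/3 = 1.

(1/2, 1/6, 1/3)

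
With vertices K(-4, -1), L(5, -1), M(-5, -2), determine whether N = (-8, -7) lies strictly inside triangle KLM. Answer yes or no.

no

Barycentric coordinates of N: (-47/9, 2/9, 6).
The three coordinates are negative, positive, positive; a point is interior exactly when all three are positive.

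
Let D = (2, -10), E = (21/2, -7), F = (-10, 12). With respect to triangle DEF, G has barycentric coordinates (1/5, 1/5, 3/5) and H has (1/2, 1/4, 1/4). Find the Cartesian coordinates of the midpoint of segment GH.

(-19/16, 1/40)

Barycentric coordinates of the midpoint are the average: (7/20, 9/40, 17/40).
Converting: (7/20)·D + (9/40)·E + (17/40)·F = (-19/16, 1/40).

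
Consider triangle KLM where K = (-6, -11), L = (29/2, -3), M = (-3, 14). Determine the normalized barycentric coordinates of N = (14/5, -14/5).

Signed area of the reference triangle: [KLM] = ½·((-6)·(-3−14) + (29/2)·(14−(-11)) + (-3)·(-11−(-3))) = ½·(102 + 725/2 + 24) = 977/4.
[NLM] = ½·((14/5)·(-3−14) + (29/2)·(14−(-14/5)) + (-3)·(-14/5−(-3))) = ½·(-238/5 + 1218/5 − 3/5) = 977/10, so the K-coordinate is (977/10)/(977/4) = 2/5.
[KNM] = ½·((-6)·(-14/5−14) + (14/5)·(14−(-11)) + (-3)·(-11−(-14/5))) = ½·(504/5 + 70 + 123/5) = 977/10, so the L-coordinate is 2/5.
[KLN] = ½·((-6)·(-3−(-14/5)) + (29/2)·(-14/5−(-11)) + (14/5)·(-11−(-3))) = ½·(6/5 + 1189/10 − 112/5) = 977/20, so the M-coordinate is 1/5.
Check: 2/5 + 2/5 + 1/5 = 1.

(2/5, 2/5, 1/5)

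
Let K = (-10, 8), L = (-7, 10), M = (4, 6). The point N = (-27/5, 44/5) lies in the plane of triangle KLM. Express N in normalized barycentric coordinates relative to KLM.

(1/5, 3/5, 1/5)

Signed area of the reference triangle: [KLM] = ½·((-10)·(10−6) + (-7)·(6−8) + 4·(8−10)) = ½·(-40 + 14 − 8) = -17.
[NLM] = ½·((-27/5)·(10−6) + (-7)·(6−(44/5)) + 4·(44/5−10)) = ½·(-108/5 + 98/5 − 24/5) = -17/5, so the K-coordinate is (-17/5)/(-17) = 1/5.
[KNM] = ½·((-10)·(44/5−6) + (-27/5)·(6−8) + 4·(8−(44/5))) = ½·(-28 + 54/5 − 16/5) = -51/5, so the L-coordinate is 3/5.
[KLN] = ½·((-10)·(10−(44/5)) + (-7)·(44/5−8) + (-27/5)·(8−10)) = ½·(-12 − 28/5 + 54/5) = -17/5, so the M-coordinate is 1/5.
Check: 1/5 + 3/5 + 1/5 = 1.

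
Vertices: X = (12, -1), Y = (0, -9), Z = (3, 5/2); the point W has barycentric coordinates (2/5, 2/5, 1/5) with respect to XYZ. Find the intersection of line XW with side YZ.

(1, -31/6)

Line XW meets YZ where the X-coordinate vanishes; zeroing W's X-weight and renormalizing leaves Y, Z-weights 2/5 : 1/5 → (2/3, 1/3).
So V = (2/3)·Y + (1/3)·Z = (1, -31/6).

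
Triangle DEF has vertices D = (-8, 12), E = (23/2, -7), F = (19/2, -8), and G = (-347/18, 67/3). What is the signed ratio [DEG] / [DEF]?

[DEF] = ½·((-8)·(-7−(-8)) + (23/2)·(-8−12) + (19/2)·(12−(-7))) = ½·(-8 − 230 + 361/2) = -115/4.
[DEG] = ½·((-8)·(-7−(67/3)) + (23/2)·(67/3−12) + (-347/18)·(12−(-7))) = ½·(704/3 + 713/6 − 6593/18) = -115/18, so the ratio is (-115/18)/(-115/4) = 2/9.

2/9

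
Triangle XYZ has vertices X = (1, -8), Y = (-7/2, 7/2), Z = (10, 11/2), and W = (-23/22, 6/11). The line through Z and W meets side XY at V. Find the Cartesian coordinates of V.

(-43/20, 1/20)

Barycentric coordinates of W with respect to XYZ: (3/11, 7/11, 1/11).
On side XY the Z-coordinate is zero; dropping W's Z-weight 1/11 and renormalizing the remaining 3/11 : 7/11 gives weights 3/10, 7/10 on X, Y.
V = (3/10)·(1, -8) + (7/10)·(-7/2, 7/2) = (-43/20, 1/20).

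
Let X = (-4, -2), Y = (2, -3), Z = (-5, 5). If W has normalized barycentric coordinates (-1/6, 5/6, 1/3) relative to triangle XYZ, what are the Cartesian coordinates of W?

(2/3, -1/2)

W = (-1/6)·X + (5/6)·Y + (1/3)·Z.
x-coordinate: (-1/6)·(-4) + (5/6)·2 + (1/3)·(-5) = 2/3.
y-coordinate: (-1/6)·(-2) + (5/6)·(-3) + (1/3)·5 = -1/2.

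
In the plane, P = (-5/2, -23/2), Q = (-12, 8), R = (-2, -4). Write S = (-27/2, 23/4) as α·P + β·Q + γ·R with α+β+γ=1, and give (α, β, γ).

Signed area of the reference triangle: [PQR] = ½·((-5/2)·(8−(-4)) + (-12)·(-4−(-23/2)) + (-2)·(-23/2−8)) = ½·(-30 − 90 + 39) = -81/2.
[SQR] = ½·((-27/2)·(8−(-4)) + (-12)·(-4−(23/4)) + (-2)·(23/4−8)) = ½·(-162 + 117 + 9/2) = -81/4, so the P-coordinate is (-81/4)/(-81/2) = 1/2.
[PSR] = ½·((-5/2)·(23/4−(-4)) + (-27/2)·(-4−(-23/2)) + (-2)·(-23/2−(23/4))) = ½·(-195/8 − 405/4 + 69/2) = -729/16, so the Q-coordinate is 9/8.
[PQS] = ½·((-5/2)·(8−(23/4)) + (-12)·(23/4−(-23/2)) + (-27/2)·(-23/2−8)) = ½·(-45/8 − 207 + 1053/4) = 405/16, so the R-coordinate is -5/8.

(1/2, 9/8, -5/8)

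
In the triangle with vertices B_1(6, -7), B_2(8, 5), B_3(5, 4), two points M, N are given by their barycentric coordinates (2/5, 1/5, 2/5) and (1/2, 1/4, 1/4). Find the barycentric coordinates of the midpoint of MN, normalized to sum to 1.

Since both coordinate triples sum to 1, the midpoint's barycentrics are the componentwise average.
(2/5+1/2)/2 = 9/20; similarly 9/40 and 13/40.

(9/20, 9/40, 13/40)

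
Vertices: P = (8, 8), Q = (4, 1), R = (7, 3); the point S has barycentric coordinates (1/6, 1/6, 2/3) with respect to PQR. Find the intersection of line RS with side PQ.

(6, 9/2)

Line RS meets PQ where the R-coordinate vanishes; zeroing S's R-weight and renormalizing leaves P, Q-weights 1/6 : 1/6 → (1/2, 1/2).
So T = (1/2)·P + (1/2)·Q = (6, 9/2).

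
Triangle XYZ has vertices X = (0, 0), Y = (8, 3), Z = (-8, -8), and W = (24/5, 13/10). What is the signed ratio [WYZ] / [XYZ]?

[XYZ] = ½·(0·(3−(-8)) + 8·(-8−0) + (-8)·(0−3)) = ½·(0 − 64 + 24) = -20.
[WYZ] = ½·((24/5)·(3−(-8)) + 8·(-8−(13/10)) + (-8)·(13/10−3)) = ½·(264/5 − 372/5 + 68/5) = -4, so the ratio is (-4)/(-20) = 1/5.

1/5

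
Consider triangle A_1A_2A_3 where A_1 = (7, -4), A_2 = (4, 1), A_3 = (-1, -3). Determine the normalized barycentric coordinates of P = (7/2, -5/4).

(1/4, 1/2, 1/4)

Signed area of the reference triangle: [A_1A_2A_3] = ½·(7·(1−(-3)) + 4·(-3−(-4)) + (-1)·(-4−1)) = ½·(28 + 4 + 5) = 37/2.
[PA_2A_3] = ½·((7/2)·(1−(-3)) + 4·(-3−(-5/4)) + (-1)·(-5/4−1)) = ½·(14 − 7 + 9/4) = 37/8, so the A_1-coordinate is (37/8)/(37/2) = 1/4.
[A_1PA_3] = ½·(7·(-5/4−(-3)) + (7/2)·(-3−(-4)) + (-1)·(-4−(-5/4))) = ½·(49/4 + 7/2 + 11/4) = 37/4, so the A_2-coordinate is 1/2.
[A_1A_2P] = ½·(7·(1−(-5/4)) + 4·(-5/4−(-4)) + (7/2)·(-4−1)) = ½·(63/4 + 11 − 35/2) = 37/8, so the A_3-coordinate is 1/4.
Check: 1/4 + 1/2 + 1/4 = 1.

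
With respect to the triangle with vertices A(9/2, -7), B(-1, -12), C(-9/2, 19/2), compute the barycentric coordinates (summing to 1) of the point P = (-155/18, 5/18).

Signed area of the reference triangle: [ABC] = ½·((9/2)·(-12−(19/2)) + (-1)·(19/2−(-7)) + (-9/2)·(-7−(-12))) = ½·(-387/4 − 33/2 − 45/2) = -543/8.
[PBC] = ½·((-155/18)·(-12−(19/2)) + (-1)·(19/2−(5/18)) + (-9/2)·(5/18−(-12))) = ½·(6665/36 − 83/9 − 221/4) = 181/3, so the A-coordinate is (181/3)/(-543/8) = -8/9.
[APC] = ½·((9/2)·(5/18−(19/2)) + (-155/18)·(19/2−(-7)) + (-9/2)·(-7−(5/18))) = ½·(-83/2 − 1705/12 + 131/4) = -905/12, so the B-coordinate is 10/9.
[ABP] = ½·((9/2)·(-12−(5/18)) + (-1)·(5/18−(-7)) + (-155/18)·(-7−(-12))) = ½·(-221/4 − 131/18 − 775/18) = -1267/24, so the C-coordinate is 7/9.
Check: -8/9 + 10/9 + 7/9 = 1.

(-8/9, 10/9, 7/9)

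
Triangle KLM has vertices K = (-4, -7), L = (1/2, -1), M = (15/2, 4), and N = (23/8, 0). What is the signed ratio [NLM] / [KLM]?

1/4

[KLM] = ½·((-4)·(-1−4) + (1/2)·(4−(-7)) + (15/2)·(-7−(-1))) = ½·(20 + 11/2 − 45) = -39/4.
[NLM] = ½·((23/8)·(-1−4) + (1/2)·(4−0) + (15/2)·(0−(-1))) = ½·(-115/8 + 2 + 15/2) = -39/16, so the ratio is (-39/16)/(-39/4) = 1/4.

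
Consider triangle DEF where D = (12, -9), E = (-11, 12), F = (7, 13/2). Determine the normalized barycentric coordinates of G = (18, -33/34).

Signed area of the reference triangle: [DEF] = ½·(12·(12−(13/2)) + (-11)·(13/2−(-9)) + 7·(-9−12)) = ½·(66 − 341/2 − 147) = -503/4.
[GEF] = ½·(18·(12−(13/2)) + (-11)·(13/2−(-33/34)) + 7·(-33/34−12)) = ½·(99 − 1397/17 − 3087/34) = -2515/68, so the D-coordinate is (-2515/68)/(-503/4) = 5/17.
[DGF] = ½·(12·(-33/34−(13/2)) + 18·(13/2−(-9)) + 7·(-9−(-33/34))) = ½·(-1524/17 + 279 − 1911/34) = 4527/68, so the E-coordinate is -9/17.
[DEG] = ½·(12·(12−(-33/34)) + (-11)·(-33/34−(-9)) + 18·(-9−12)) = ½·(2646/17 − 3003/34 − 378) = -10563/68, so the F-coordinate is 21/17.

(5/17, -9/17, 21/17)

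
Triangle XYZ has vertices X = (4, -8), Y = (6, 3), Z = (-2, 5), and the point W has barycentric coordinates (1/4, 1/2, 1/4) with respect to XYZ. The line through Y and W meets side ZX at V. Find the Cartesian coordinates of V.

(1, -3/2)

Line YW meets ZX where the Y-coordinate vanishes; zeroing W's Y-weight and renormalizing leaves Z, X-weights 1/4 : 1/4 → (1/2, 1/2).
So V = (1/2)·Z + (1/2)·X = (1, -3/2).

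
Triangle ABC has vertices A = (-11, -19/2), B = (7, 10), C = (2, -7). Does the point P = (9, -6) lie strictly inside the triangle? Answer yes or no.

no

Barycentric coordinates of P: (-76/139, -3/139, 218/139).
The three coordinates are negative, negative, positive; a point is interior exactly when all three are positive.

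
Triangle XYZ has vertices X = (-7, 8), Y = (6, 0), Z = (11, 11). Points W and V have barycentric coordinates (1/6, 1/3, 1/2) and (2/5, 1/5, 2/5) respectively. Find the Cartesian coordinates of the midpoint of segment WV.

(137/30, 433/60)

Barycentric coordinates of the midpoint are the average: (17/60, 4/15, 9/20).
Converting: (17/60)·X + (4/15)·Y + (9/20)·Z = (137/30, 433/60).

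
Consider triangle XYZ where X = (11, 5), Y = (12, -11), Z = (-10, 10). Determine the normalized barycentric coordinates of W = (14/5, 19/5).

Signed area of the reference triangle: [XYZ] = ½·(11·(-11−10) + 12·(10−5) + (-10)·(5−(-11))) = ½·(-231 + 60 − 160) = -331/2.
[WYZ] = ½·((14/5)·(-11−10) + 12·(10−(19/5)) + (-10)·(19/5−(-11))) = ½·(-294/5 + 372/5 − 148) = -331/5, so the X-coordinate is (-331/5)/(-331/2) = 2/5.
[XWZ] = ½·(11·(19/5−10) + (14/5)·(10−5) + (-10)·(5−(19/5))) = ½·(-341/5 + 14 − 12) = -331/10, so the Y-coordinate is 1/5.
[XYW] = ½·(11·(-11−(19/5)) + 12·(19/5−5) + (14/5)·(5−(-11))) = ½·(-814/5 − 72/5 + 224/5) = -331/5, so the Z-coordinate is 2/5.

(2/5, 1/5, 2/5)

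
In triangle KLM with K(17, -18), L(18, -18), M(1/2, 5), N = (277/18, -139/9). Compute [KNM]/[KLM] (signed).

[KLM] = ½·(17·(-18−5) + 18·(5−(-18)) + (1/2)·(-18−(-18))) = ½·(-391 + 414 + 0) = 23/2.
[KNM] = ½·(17·(-139/9−5) + (277/18)·(5−(-18)) + (1/2)·(-18−(-139/9))) = ½·(-3128/9 + 6371/18 − 23/18) = 23/9, so the ratio is (23/9)/(23/2) = 2/9.

2/9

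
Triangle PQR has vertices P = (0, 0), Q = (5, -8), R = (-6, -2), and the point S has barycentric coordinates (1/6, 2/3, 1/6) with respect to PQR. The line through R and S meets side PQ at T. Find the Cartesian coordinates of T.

Line RS meets PQ where the R-coordinate vanishes; zeroing S's R-weight and renormalizing leaves P, Q-weights 1/6 : 2/3 → (1/5, 4/5).
So T = (1/5)·P + (4/5)·Q = (4, -32/5).

(4, -32/5)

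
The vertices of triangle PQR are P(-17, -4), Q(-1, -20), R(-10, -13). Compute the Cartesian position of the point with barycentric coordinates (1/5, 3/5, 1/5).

(-6, -77/5)

S = (1/5)·P + (3/5)·Q + (1/5)·R.
x-coordinate: (1/5)·(-17) + (3/5)·(-1) + (1/5)·(-10) = -6.
y-coordinate: (1/5)·(-4) + (3/5)·(-20) + (1/5)·(-13) = -77/5.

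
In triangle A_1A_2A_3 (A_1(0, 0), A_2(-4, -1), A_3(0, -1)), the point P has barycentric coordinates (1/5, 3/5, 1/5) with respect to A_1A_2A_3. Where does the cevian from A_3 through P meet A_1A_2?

Line A_3P meets A_1A_2 where the A_3-coordinate vanishes; zeroing P's A_3-weight and renormalizing leaves A_1, A_2-weights 1/5 : 3/5 → (1/4, 3/4).
So Q = (1/4)·A_1 + (3/4)·A_2 = (-3, -3/4).

(-3, -3/4)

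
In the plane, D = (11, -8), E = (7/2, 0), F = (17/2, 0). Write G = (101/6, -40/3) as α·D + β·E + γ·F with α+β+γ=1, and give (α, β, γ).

Signed area of the reference triangle: [DEF] = ½·(11·(0−0) + (7/2)·(0−(-8)) + (17/2)·(-8−0)) = ½·(0 + 28 − 68) = -20.
[GEF] = ½·((101/6)·(0−0) + (7/2)·(0−(-40/3)) + (17/2)·(-40/3−0)) = ½·(0 + 140/3 − 340/3) = -100/3, so the D-coordinate is (-100/3)/(-20) = 5/3.
[DGF] = ½·(11·(-40/3−0) + (101/6)·(0−(-8)) + (17/2)·(-8−(-40/3))) = ½·(-440/3 + 404/3 + 136/3) = 50/3, so the E-coordinate is -5/6.
[DEG] = ½·(11·(0−(-40/3)) + (7/2)·(-40/3−(-8)) + (101/6)·(-8−0)) = ½·(440/3 − 56/3 − 404/3) = -10/3, so the F-coordinate is 1/6.
Check: 5/3 − 5/6 + 1/6 = 1.

(5/3, -5/6, 1/6)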